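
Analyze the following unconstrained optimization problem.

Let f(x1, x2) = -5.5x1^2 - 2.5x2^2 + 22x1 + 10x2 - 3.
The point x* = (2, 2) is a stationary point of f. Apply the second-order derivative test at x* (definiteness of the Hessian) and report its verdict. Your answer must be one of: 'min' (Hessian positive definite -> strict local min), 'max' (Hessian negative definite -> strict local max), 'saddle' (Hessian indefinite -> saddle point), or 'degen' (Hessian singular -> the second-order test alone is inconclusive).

Compute the Hessian H = grad^2 f:
  H = [[-11, 0], [0, -5]]
Verify stationarity: grad f(x*) = H x* + g = (0, 0).
Eigenvalues of H: -11, -5.
Both eigenvalues < 0, so H is negative definite -> x* is a strict local max.

max


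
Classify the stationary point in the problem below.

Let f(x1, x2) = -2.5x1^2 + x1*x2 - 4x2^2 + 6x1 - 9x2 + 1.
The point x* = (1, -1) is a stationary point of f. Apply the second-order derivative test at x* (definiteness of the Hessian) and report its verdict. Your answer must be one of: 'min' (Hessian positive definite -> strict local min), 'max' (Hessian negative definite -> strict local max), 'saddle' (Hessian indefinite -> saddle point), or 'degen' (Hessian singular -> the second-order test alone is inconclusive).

Compute the Hessian H = grad^2 f:
  H = [[-5, 1], [1, -8]]
Verify stationarity: grad f(x*) = H x* + g = (0, 0).
Eigenvalues of H: -8.3028, -4.6972.
Both eigenvalues < 0, so H is negative definite -> x* is a strict local max.

max


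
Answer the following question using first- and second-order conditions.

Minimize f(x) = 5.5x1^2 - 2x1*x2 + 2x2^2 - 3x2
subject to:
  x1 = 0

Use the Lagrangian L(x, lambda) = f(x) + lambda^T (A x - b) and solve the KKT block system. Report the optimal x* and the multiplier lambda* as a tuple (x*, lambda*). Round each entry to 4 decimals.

Form the Lagrangian:
  L(x, lambda) = (1/2) x^T Q x + c^T x + lambda^T (A x - b)
Stationarity (grad_x L = 0): Q x + c + A^T lambda = 0.
Primal feasibility: A x = b.

This gives the KKT block system:
  [ Q   A^T ] [ x     ]   [-c ]
  [ A    0  ] [ lambda ] = [ b ]

Solving the linear system:
  x*      = (0, 0.75)
  lambda* = (1.5)
  f(x*)   = -1.125

x* = (0, 0.75), lambda* = (1.5)


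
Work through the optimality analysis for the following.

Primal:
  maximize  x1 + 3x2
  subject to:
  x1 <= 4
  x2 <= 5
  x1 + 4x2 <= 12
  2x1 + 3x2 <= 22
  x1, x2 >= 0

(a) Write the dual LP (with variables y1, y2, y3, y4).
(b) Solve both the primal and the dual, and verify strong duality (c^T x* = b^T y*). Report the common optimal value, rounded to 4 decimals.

The standard primal-dual pair for 'max c^T x s.t. A x <= b, x >= 0' is:
  Dual:  min b^T y  s.t.  A^T y >= c,  y >= 0.

So the dual LP is:
  minimize  4y1 + 5y2 + 12y3 + 22y4
  subject to:
    y1 + y3 + 2y4 >= 1
    y2 + 4y3 + 3y4 >= 3
    y1, y2, y3, y4 >= 0

Solving the primal: x* = (4, 2).
  primal value c^T x* = 10.
Solving the dual: y* = (0.25, 0, 0.75, 0).
  dual value b^T y* = 10.
Strong duality: c^T x* = b^T y*. Confirmed.

10


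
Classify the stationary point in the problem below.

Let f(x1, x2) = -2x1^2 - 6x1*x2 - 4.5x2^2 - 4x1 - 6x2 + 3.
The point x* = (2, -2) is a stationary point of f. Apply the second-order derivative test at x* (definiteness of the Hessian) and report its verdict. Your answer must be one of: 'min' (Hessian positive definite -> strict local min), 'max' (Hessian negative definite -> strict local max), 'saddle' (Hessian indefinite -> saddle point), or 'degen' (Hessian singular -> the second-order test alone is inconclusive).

Compute the Hessian H = grad^2 f:
  H = [[-4, -6], [-6, -9]]
Verify stationarity: grad f(x*) = H x* + g = (0, 0).
Eigenvalues of H: -13, 0.
H has a zero eigenvalue (singular; negative semidefinite but not definite), so H is neither positive definite, negative definite, nor indefinite. The second-order test alone is inconclusive -> degen.
(Indeed, f is constant along the null direction of H through x*, so x* is not a strict local extremum.)

degen


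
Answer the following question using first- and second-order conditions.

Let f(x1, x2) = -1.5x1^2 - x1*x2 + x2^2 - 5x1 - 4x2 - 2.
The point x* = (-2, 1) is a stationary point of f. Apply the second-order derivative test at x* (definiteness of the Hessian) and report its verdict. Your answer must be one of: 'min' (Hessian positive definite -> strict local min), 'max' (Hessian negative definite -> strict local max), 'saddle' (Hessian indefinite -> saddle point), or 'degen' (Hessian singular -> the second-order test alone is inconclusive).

Compute the Hessian H = grad^2 f:
  H = [[-3, -1], [-1, 2]]
Verify stationarity: grad f(x*) = H x* + g = (0, 0).
Eigenvalues of H: -3.1926, 2.1926.
Eigenvalues have mixed signs, so H is indefinite -> x* is a saddle point.

saddle


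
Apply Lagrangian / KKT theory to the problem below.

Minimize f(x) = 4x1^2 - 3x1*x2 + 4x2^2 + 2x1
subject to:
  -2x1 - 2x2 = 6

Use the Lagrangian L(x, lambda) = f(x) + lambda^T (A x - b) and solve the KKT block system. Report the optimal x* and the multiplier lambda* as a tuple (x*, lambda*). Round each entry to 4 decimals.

Form the Lagrangian:
  L(x, lambda) = (1/2) x^T Q x + c^T x + lambda^T (A x - b)
Stationarity (grad_x L = 0): Q x + c + A^T lambda = 0.
Primal feasibility: A x = b.

This gives the KKT block system:
  [ Q   A^T ] [ x     ]   [-c ]
  [ A    0  ] [ lambda ] = [ b ]

Solving the linear system:
  x*      = (-1.5909, -1.4091)
  lambda* = (-3.25)
  f(x*)   = 8.1591

x* = (-1.5909, -1.4091), lambda* = (-3.25)


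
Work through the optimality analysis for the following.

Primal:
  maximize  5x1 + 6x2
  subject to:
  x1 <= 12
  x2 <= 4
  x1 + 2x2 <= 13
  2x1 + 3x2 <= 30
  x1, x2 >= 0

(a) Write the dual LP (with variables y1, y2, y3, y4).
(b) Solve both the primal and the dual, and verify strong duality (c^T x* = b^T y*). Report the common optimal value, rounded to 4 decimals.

The standard primal-dual pair for 'max c^T x s.t. A x <= b, x >= 0' is:
  Dual:  min b^T y  s.t.  A^T y >= c,  y >= 0.

So the dual LP is:
  minimize  12y1 + 4y2 + 13y3 + 30y4
  subject to:
    y1 + y3 + 2y4 >= 5
    y2 + 2y3 + 3y4 >= 6
    y1, y2, y3, y4 >= 0

Solving the primal: x* = (12, 0.5).
  primal value c^T x* = 63.
Solving the dual: y* = (2, 0, 3, 0).
  dual value b^T y* = 63.
Strong duality: c^T x* = b^T y*. Confirmed.

63


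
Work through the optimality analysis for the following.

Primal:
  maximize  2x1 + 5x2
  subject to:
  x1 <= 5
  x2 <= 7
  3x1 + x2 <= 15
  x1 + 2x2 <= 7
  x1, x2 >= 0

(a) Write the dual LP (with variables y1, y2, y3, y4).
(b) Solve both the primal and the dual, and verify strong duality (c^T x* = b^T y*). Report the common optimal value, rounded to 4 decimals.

The standard primal-dual pair for 'max c^T x s.t. A x <= b, x >= 0' is:
  Dual:  min b^T y  s.t.  A^T y >= c,  y >= 0.

So the dual LP is:
  minimize  5y1 + 7y2 + 15y3 + 7y4
  subject to:
    y1 + 3y3 + y4 >= 2
    y2 + y3 + 2y4 >= 5
    y1, y2, y3, y4 >= 0

Solving the primal: x* = (0, 3.5).
  primal value c^T x* = 17.5.
Solving the dual: y* = (0, 0, 0, 2.5).
  dual value b^T y* = 17.5.
Strong duality: c^T x* = b^T y*. Confirmed.

17.5


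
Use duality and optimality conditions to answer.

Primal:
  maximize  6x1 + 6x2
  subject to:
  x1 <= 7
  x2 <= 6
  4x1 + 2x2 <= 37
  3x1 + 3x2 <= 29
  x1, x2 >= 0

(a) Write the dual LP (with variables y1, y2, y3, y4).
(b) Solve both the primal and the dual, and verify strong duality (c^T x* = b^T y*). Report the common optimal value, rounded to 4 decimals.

The standard primal-dual pair for 'max c^T x s.t. A x <= b, x >= 0' is:
  Dual:  min b^T y  s.t.  A^T y >= c,  y >= 0.

So the dual LP is:
  minimize  7y1 + 6y2 + 37y3 + 29y4
  subject to:
    y1 + 4y3 + 3y4 >= 6
    y2 + 2y3 + 3y4 >= 6
    y1, y2, y3, y4 >= 0

Solving the primal: x* = (7, 2.6667).
  primal value c^T x* = 58.
Solving the dual: y* = (0, 0, 0, 2).
  dual value b^T y* = 58.
Strong duality: c^T x* = b^T y*. Confirmed.

58


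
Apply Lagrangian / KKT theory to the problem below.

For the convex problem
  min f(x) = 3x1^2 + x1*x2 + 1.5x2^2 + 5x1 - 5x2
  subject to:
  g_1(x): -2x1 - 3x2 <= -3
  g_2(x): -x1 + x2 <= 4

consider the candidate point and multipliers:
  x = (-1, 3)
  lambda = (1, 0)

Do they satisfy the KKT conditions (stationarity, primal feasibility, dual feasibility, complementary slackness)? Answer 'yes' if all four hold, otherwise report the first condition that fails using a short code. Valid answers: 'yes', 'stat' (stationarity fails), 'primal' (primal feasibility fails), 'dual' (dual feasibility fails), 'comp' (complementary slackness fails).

Gradient of f: grad f(x) = Q x + c = (2, 3)
Constraint values g_i(x) = a_i^T x - b_i:
  g_1((-1, 3)) = -4
  g_2((-1, 3)) = 0
Stationarity residual: grad f(x) + sum_i lambda_i a_i = (0, 0)
  -> stationarity OK
Primal feasibility (all g_i <= 0): OK
Dual feasibility (all lambda_i >= 0): OK
Complementary slackness (lambda_i * g_i(x) = 0 for all i): FAILS

Verdict: the first failing condition is complementary_slackness -> comp.

comp


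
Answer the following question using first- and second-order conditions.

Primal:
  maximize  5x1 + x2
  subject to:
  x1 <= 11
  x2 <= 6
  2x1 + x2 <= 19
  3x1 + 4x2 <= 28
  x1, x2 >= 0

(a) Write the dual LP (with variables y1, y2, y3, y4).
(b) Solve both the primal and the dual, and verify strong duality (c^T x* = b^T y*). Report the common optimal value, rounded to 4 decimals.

The standard primal-dual pair for 'max c^T x s.t. A x <= b, x >= 0' is:
  Dual:  min b^T y  s.t.  A^T y >= c,  y >= 0.

So the dual LP is:
  minimize  11y1 + 6y2 + 19y3 + 28y4
  subject to:
    y1 + 2y3 + 3y4 >= 5
    y2 + y3 + 4y4 >= 1
    y1, y2, y3, y4 >= 0

Solving the primal: x* = (9.3333, 0).
  primal value c^T x* = 46.6667.
Solving the dual: y* = (0, 0, 0, 1.6667).
  dual value b^T y* = 46.6667.
Strong duality: c^T x* = b^T y*. Confirmed.

46.6667


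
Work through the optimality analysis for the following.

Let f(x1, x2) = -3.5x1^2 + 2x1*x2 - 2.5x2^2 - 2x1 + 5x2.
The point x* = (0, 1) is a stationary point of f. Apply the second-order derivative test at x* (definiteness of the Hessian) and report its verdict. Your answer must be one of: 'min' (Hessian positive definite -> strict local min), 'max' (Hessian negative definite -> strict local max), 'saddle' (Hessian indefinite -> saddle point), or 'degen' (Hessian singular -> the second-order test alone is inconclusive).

Compute the Hessian H = grad^2 f:
  H = [[-7, 2], [2, -5]]
Verify stationarity: grad f(x*) = H x* + g = (0, 0).
Eigenvalues of H: -8.2361, -3.7639.
Both eigenvalues < 0, so H is negative definite -> x* is a strict local max.

max


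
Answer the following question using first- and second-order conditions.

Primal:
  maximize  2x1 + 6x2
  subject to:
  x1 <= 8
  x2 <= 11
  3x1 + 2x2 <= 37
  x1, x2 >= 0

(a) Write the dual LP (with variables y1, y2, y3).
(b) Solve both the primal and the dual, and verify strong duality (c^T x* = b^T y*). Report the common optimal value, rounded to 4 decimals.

The standard primal-dual pair for 'max c^T x s.t. A x <= b, x >= 0' is:
  Dual:  min b^T y  s.t.  A^T y >= c,  y >= 0.

So the dual LP is:
  minimize  8y1 + 11y2 + 37y3
  subject to:
    y1 + 3y3 >= 2
    y2 + 2y3 >= 6
    y1, y2, y3 >= 0

Solving the primal: x* = (5, 11).
  primal value c^T x* = 76.
Solving the dual: y* = (0, 4.6667, 0.6667).
  dual value b^T y* = 76.
Strong duality: c^T x* = b^T y*. Confirmed.

76


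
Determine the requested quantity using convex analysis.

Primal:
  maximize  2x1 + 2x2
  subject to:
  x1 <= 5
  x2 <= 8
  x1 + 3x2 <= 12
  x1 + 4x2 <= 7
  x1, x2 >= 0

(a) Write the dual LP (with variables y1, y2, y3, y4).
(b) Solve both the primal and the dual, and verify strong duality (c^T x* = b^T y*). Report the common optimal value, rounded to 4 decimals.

The standard primal-dual pair for 'max c^T x s.t. A x <= b, x >= 0' is:
  Dual:  min b^T y  s.t.  A^T y >= c,  y >= 0.

So the dual LP is:
  minimize  5y1 + 8y2 + 12y3 + 7y4
  subject to:
    y1 + y3 + y4 >= 2
    y2 + 3y3 + 4y4 >= 2
    y1, y2, y3, y4 >= 0

Solving the primal: x* = (5, 0.5).
  primal value c^T x* = 11.
Solving the dual: y* = (1.5, 0, 0, 0.5).
  dual value b^T y* = 11.
Strong duality: c^T x* = b^T y*. Confirmed.

11


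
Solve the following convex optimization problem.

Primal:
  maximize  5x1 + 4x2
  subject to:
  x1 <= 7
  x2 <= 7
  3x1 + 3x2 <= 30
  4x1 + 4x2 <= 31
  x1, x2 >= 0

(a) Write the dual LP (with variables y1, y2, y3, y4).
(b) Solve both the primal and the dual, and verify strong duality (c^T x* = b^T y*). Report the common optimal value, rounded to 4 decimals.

The standard primal-dual pair for 'max c^T x s.t. A x <= b, x >= 0' is:
  Dual:  min b^T y  s.t.  A^T y >= c,  y >= 0.

So the dual LP is:
  minimize  7y1 + 7y2 + 30y3 + 31y4
  subject to:
    y1 + 3y3 + 4y4 >= 5
    y2 + 3y3 + 4y4 >= 4
    y1, y2, y3, y4 >= 0

Solving the primal: x* = (7, 0.75).
  primal value c^T x* = 38.
Solving the dual: y* = (1, 0, 0, 1).
  dual value b^T y* = 38.
Strong duality: c^T x* = b^T y*. Confirmed.

38


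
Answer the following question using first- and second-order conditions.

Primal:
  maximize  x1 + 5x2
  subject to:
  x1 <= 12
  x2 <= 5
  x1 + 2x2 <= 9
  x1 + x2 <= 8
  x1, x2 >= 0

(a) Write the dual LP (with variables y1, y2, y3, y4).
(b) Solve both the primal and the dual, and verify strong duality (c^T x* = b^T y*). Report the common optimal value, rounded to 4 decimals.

The standard primal-dual pair for 'max c^T x s.t. A x <= b, x >= 0' is:
  Dual:  min b^T y  s.t.  A^T y >= c,  y >= 0.

So the dual LP is:
  minimize  12y1 + 5y2 + 9y3 + 8y4
  subject to:
    y1 + y3 + y4 >= 1
    y2 + 2y3 + y4 >= 5
    y1, y2, y3, y4 >= 0

Solving the primal: x* = (0, 4.5).
  primal value c^T x* = 22.5.
Solving the dual: y* = (0, 0, 2.5, 0).
  dual value b^T y* = 22.5.
Strong duality: c^T x* = b^T y*. Confirmed.

22.5


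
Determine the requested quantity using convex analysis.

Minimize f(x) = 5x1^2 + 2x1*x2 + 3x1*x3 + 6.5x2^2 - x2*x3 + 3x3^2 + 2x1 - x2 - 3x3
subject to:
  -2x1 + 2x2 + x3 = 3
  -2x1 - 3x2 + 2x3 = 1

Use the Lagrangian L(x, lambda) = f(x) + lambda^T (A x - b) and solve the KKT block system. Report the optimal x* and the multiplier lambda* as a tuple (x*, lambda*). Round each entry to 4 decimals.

Form the Lagrangian:
  L(x, lambda) = (1/2) x^T Q x + c^T x + lambda^T (A x - b)
Stationarity (grad_x L = 0): Q x + c + A^T lambda = 0.
Primal feasibility: A x = b.

This gives the KKT block system:
  [ Q   A^T ] [ x     ]   [-c ]
  [ A    0  ] [ lambda ] = [ b ]

Solving the linear system:
  x*      = (-0.5659, 0.5526, 0.763)
  lambda* = (-0.9373, 0.8048)
  f(x*)   = -0.9832

x* = (-0.5659, 0.5526, 0.763), lambda* = (-0.9373, 0.8048)


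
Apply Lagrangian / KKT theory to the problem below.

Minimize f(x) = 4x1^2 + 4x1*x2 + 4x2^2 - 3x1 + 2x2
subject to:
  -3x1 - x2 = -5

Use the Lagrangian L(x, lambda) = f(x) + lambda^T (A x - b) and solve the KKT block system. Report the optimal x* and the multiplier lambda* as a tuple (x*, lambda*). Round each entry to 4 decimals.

Form the Lagrangian:
  L(x, lambda) = (1/2) x^T Q x + c^T x + lambda^T (A x - b)
Stationarity (grad_x L = 0): Q x + c + A^T lambda = 0.
Primal feasibility: A x = b.

This gives the KKT block system:
  [ Q   A^T ] [ x     ]   [-c ]
  [ A    0  ] [ lambda ] = [ b ]

Solving the linear system:
  x*      = (1.9464, -0.8393)
  lambda* = (3.0714)
  f(x*)   = 3.9196

x* = (1.9464, -0.8393), lambda* = (3.0714)


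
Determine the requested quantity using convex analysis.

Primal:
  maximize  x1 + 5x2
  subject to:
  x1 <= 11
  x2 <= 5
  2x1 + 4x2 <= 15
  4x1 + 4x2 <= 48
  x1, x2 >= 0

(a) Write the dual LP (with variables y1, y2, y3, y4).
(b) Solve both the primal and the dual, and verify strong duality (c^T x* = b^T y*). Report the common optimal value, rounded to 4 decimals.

The standard primal-dual pair for 'max c^T x s.t. A x <= b, x >= 0' is:
  Dual:  min b^T y  s.t.  A^T y >= c,  y >= 0.

So the dual LP is:
  minimize  11y1 + 5y2 + 15y3 + 48y4
  subject to:
    y1 + 2y3 + 4y4 >= 1
    y2 + 4y3 + 4y4 >= 5
    y1, y2, y3, y4 >= 0

Solving the primal: x* = (0, 3.75).
  primal value c^T x* = 18.75.
Solving the dual: y* = (0, 0, 1.25, 0).
  dual value b^T y* = 18.75.
Strong duality: c^T x* = b^T y*. Confirmed.

18.75


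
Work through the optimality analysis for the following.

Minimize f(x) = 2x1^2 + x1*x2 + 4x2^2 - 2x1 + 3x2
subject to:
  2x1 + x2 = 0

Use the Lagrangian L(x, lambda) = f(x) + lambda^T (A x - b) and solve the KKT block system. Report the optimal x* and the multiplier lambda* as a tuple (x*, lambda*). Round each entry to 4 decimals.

Form the Lagrangian:
  L(x, lambda) = (1/2) x^T Q x + c^T x + lambda^T (A x - b)
Stationarity (grad_x L = 0): Q x + c + A^T lambda = 0.
Primal feasibility: A x = b.

This gives the KKT block system:
  [ Q   A^T ] [ x     ]   [-c ]
  [ A    0  ] [ lambda ] = [ b ]

Solving the linear system:
  x*      = (0.25, -0.5)
  lambda* = (0.75)
  f(x*)   = -1

x* = (0.25, -0.5), lambda* = (0.75)


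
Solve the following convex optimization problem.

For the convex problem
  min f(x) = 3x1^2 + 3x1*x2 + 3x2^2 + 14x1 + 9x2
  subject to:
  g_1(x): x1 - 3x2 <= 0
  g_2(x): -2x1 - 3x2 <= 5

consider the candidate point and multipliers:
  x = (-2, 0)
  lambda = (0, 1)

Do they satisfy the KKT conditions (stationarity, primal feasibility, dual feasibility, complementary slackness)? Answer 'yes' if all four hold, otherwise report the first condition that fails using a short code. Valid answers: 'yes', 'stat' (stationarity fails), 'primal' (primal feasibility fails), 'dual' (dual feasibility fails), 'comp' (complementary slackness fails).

Gradient of f: grad f(x) = Q x + c = (2, 3)
Constraint values g_i(x) = a_i^T x - b_i:
  g_1((-2, 0)) = -2
  g_2((-2, 0)) = -1
Stationarity residual: grad f(x) + sum_i lambda_i a_i = (0, 0)
  -> stationarity OK
Primal feasibility (all g_i <= 0): OK
Dual feasibility (all lambda_i >= 0): OK
Complementary slackness (lambda_i * g_i(x) = 0 for all i): FAILS

Verdict: the first failing condition is complementary_slackness -> comp.

comp


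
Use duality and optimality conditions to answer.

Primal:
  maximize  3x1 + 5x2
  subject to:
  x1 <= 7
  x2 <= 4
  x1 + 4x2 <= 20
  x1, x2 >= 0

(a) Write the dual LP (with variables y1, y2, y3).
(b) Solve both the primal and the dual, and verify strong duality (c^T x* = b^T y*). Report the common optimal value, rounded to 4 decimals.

The standard primal-dual pair for 'max c^T x s.t. A x <= b, x >= 0' is:
  Dual:  min b^T y  s.t.  A^T y >= c,  y >= 0.

So the dual LP is:
  minimize  7y1 + 4y2 + 20y3
  subject to:
    y1 + y3 >= 3
    y2 + 4y3 >= 5
    y1, y2, y3 >= 0

Solving the primal: x* = (7, 3.25).
  primal value c^T x* = 37.25.
Solving the dual: y* = (1.75, 0, 1.25).
  dual value b^T y* = 37.25.
Strong duality: c^T x* = b^T y*. Confirmed.

37.25


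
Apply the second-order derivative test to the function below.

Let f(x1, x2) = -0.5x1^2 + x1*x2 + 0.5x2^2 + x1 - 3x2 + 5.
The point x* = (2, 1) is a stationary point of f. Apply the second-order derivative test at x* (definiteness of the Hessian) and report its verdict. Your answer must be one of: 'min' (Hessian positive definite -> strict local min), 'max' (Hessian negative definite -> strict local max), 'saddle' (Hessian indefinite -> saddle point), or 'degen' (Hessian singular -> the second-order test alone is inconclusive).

Compute the Hessian H = grad^2 f:
  H = [[-1, 1], [1, 1]]
Verify stationarity: grad f(x*) = H x* + g = (0, 0).
Eigenvalues of H: -1.4142, 1.4142.
Eigenvalues have mixed signs, so H is indefinite -> x* is a saddle point.

saddle


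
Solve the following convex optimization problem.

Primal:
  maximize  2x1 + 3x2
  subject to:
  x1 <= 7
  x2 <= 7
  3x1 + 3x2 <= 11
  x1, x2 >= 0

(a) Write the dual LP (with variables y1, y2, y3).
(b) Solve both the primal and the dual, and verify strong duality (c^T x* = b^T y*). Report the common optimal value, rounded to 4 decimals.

The standard primal-dual pair for 'max c^T x s.t. A x <= b, x >= 0' is:
  Dual:  min b^T y  s.t.  A^T y >= c,  y >= 0.

So the dual LP is:
  minimize  7y1 + 7y2 + 11y3
  subject to:
    y1 + 3y3 >= 2
    y2 + 3y3 >= 3
    y1, y2, y3 >= 0

Solving the primal: x* = (0, 3.6667).
  primal value c^T x* = 11.
Solving the dual: y* = (0, 0, 1).
  dual value b^T y* = 11.
Strong duality: c^T x* = b^T y*. Confirmed.

11


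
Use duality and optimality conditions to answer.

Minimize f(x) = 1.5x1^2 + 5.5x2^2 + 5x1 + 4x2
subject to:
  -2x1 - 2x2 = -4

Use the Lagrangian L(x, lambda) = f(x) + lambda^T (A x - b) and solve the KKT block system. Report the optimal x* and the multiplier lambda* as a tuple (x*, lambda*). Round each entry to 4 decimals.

Form the Lagrangian:
  L(x, lambda) = (1/2) x^T Q x + c^T x + lambda^T (A x - b)
Stationarity (grad_x L = 0): Q x + c + A^T lambda = 0.
Primal feasibility: A x = b.

This gives the KKT block system:
  [ Q   A^T ] [ x     ]   [-c ]
  [ A    0  ] [ lambda ] = [ b ]

Solving the linear system:
  x*      = (1.5, 0.5)
  lambda* = (4.75)
  f(x*)   = 14.25

x* = (1.5, 0.5), lambda* = (4.75)


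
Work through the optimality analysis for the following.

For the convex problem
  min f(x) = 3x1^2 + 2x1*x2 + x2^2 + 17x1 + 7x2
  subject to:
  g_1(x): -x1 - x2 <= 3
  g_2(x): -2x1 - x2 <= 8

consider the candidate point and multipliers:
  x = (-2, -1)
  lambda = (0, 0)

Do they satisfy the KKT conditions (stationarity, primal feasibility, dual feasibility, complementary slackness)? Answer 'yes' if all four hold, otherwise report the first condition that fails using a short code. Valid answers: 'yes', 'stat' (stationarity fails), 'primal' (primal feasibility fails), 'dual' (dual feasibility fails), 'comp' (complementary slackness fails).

Gradient of f: grad f(x) = Q x + c = (3, 1)
Constraint values g_i(x) = a_i^T x - b_i:
  g_1((-2, -1)) = 0
  g_2((-2, -1)) = -3
Stationarity residual: grad f(x) + sum_i lambda_i a_i = (3, 1)
  -> stationarity FAILS
Primal feasibility (all g_i <= 0): OK
Dual feasibility (all lambda_i >= 0): OK
Complementary slackness (lambda_i * g_i(x) = 0 for all i): OK

Verdict: the first failing condition is stationarity -> stat.

stat


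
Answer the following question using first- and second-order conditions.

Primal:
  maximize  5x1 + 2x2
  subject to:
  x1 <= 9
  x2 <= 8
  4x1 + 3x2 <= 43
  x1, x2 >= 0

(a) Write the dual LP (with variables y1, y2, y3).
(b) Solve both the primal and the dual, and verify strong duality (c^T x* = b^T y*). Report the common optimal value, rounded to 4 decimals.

The standard primal-dual pair for 'max c^T x s.t. A x <= b, x >= 0' is:
  Dual:  min b^T y  s.t.  A^T y >= c,  y >= 0.

So the dual LP is:
  minimize  9y1 + 8y2 + 43y3
  subject to:
    y1 + 4y3 >= 5
    y2 + 3y3 >= 2
    y1, y2, y3 >= 0

Solving the primal: x* = (9, 2.3333).
  primal value c^T x* = 49.6667.
Solving the dual: y* = (2.3333, 0, 0.6667).
  dual value b^T y* = 49.6667.
Strong duality: c^T x* = b^T y*. Confirmed.

49.6667


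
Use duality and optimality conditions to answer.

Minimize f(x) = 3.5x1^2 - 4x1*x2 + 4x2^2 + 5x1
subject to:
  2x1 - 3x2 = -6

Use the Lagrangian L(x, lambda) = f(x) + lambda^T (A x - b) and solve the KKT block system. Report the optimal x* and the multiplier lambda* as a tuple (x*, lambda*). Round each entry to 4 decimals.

Form the Lagrangian:
  L(x, lambda) = (1/2) x^T Q x + c^T x + lambda^T (A x - b)
Stationarity (grad_x L = 0): Q x + c + A^T lambda = 0.
Primal feasibility: A x = b.

This gives the KKT block system:
  [ Q   A^T ] [ x     ]   [-c ]
  [ A    0  ] [ lambda ] = [ b ]

Solving the linear system:
  x*      = (-1.4681, 1.0213)
  lambda* = (4.6809)
  f(x*)   = 10.3723

x* = (-1.4681, 1.0213), lambda* = (4.6809)


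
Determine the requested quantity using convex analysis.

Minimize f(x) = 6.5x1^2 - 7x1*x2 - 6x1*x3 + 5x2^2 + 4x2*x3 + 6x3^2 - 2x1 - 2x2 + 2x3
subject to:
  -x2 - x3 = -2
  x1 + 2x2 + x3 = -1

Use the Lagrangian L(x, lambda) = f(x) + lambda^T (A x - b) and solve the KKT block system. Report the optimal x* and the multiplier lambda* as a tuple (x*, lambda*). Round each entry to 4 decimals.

Form the Lagrangian:
  L(x, lambda) = (1/2) x^T Q x + c^T x + lambda^T (A x - b)
Stationarity (grad_x L = 0): Q x + c + A^T lambda = 0.
Primal feasibility: A x = b.

This gives the KKT block system:
  [ Q   A^T ] [ x     ]   [-c ]
  [ A    0  ] [ lambda ] = [ b ]

Solving the linear system:
  x*      = (-1.7586, -1.2414, 3.2414)
  lambda* = (82.1034, 35.6207)
  f(x*)   = 106.1552

x* = (-1.7586, -1.2414, 3.2414), lambda* = (82.1034, 35.6207)


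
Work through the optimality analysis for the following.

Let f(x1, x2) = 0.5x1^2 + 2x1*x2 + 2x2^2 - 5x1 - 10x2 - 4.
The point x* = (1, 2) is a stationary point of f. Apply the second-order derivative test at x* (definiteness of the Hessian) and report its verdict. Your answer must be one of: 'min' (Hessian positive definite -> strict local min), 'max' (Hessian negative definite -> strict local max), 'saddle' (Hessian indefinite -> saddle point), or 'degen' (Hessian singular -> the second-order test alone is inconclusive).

Compute the Hessian H = grad^2 f:
  H = [[1, 2], [2, 4]]
Verify stationarity: grad f(x*) = H x* + g = (0, 0).
Eigenvalues of H: 0, 5.
H has a zero eigenvalue (singular; positive semidefinite but not definite), so H is neither positive definite, negative definite, nor indefinite. The second-order test alone is inconclusive -> degen.
(Indeed, f is constant along the null direction of H through x*, so x* is not a strict local extremum.)

degen


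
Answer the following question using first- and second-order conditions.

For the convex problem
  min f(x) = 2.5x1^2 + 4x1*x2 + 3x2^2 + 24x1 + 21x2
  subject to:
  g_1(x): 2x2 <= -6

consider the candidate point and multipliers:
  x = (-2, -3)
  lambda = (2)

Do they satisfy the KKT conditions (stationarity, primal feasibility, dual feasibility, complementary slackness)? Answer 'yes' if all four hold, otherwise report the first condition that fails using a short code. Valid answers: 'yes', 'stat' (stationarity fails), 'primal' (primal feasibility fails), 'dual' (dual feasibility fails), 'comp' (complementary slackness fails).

Gradient of f: grad f(x) = Q x + c = (2, -5)
Constraint values g_i(x) = a_i^T x - b_i:
  g_1((-2, -3)) = 0
Stationarity residual: grad f(x) + sum_i lambda_i a_i = (2, -1)
  -> stationarity FAILS
Primal feasibility (all g_i <= 0): OK
Dual feasibility (all lambda_i >= 0): OK
Complementary slackness (lambda_i * g_i(x) = 0 for all i): OK

Verdict: the first failing condition is stationarity -> stat.

stat


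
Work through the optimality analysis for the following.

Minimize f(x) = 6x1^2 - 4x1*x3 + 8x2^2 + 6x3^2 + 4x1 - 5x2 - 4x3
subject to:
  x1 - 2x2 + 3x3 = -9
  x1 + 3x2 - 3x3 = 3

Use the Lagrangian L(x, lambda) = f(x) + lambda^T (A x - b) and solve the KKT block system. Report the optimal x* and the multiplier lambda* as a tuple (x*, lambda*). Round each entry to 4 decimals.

Form the Lagrangian:
  L(x, lambda) = (1/2) x^T Q x + c^T x + lambda^T (A x - b)
Stationarity (grad_x L = 0): Q x + c + A^T lambda = 0.
Primal feasibility: A x = b.

This gives the KKT block system:
  [ Q   A^T ] [ x     ]   [-c ]
  [ A    0  ] [ lambda ] = [ b ]

Solving the linear system:
  x*      = (-3.1033, 0.2065, -1.8279)
  lambda* = (15.2174, 10.7101)
  f(x*)   = 49.346

x* = (-3.1033, 0.2065, -1.8279), lambda* = (15.2174, 10.7101)


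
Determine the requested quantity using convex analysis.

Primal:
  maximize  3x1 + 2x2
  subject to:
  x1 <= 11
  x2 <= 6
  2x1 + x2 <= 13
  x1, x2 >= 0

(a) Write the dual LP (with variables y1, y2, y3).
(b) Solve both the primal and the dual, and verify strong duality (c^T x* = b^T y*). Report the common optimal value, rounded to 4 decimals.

The standard primal-dual pair for 'max c^T x s.t. A x <= b, x >= 0' is:
  Dual:  min b^T y  s.t.  A^T y >= c,  y >= 0.

So the dual LP is:
  minimize  11y1 + 6y2 + 13y3
  subject to:
    y1 + 2y3 >= 3
    y2 + y3 >= 2
    y1, y2, y3 >= 0

Solving the primal: x* = (3.5, 6).
  primal value c^T x* = 22.5.
Solving the dual: y* = (0, 0.5, 1.5).
  dual value b^T y* = 22.5.
Strong duality: c^T x* = b^T y*. Confirmed.

22.5


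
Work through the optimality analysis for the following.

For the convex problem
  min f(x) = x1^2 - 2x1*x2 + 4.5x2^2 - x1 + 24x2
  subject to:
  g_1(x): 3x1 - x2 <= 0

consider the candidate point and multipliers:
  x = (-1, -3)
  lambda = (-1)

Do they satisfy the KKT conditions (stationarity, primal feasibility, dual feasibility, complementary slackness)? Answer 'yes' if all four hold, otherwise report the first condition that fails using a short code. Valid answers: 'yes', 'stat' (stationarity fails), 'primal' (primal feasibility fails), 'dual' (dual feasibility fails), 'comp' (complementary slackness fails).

Gradient of f: grad f(x) = Q x + c = (3, -1)
Constraint values g_i(x) = a_i^T x - b_i:
  g_1((-1, -3)) = 0
Stationarity residual: grad f(x) + sum_i lambda_i a_i = (0, 0)
  -> stationarity OK
Primal feasibility (all g_i <= 0): OK
Dual feasibility (all lambda_i >= 0): FAILS
Complementary slackness (lambda_i * g_i(x) = 0 for all i): OK

Verdict: the first failing condition is dual_feasibility -> dual.

dual


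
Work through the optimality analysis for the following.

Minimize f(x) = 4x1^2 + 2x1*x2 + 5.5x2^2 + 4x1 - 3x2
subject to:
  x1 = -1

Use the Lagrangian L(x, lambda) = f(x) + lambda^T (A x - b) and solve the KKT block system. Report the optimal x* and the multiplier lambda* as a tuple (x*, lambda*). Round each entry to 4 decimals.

Form the Lagrangian:
  L(x, lambda) = (1/2) x^T Q x + c^T x + lambda^T (A x - b)
Stationarity (grad_x L = 0): Q x + c + A^T lambda = 0.
Primal feasibility: A x = b.

This gives the KKT block system:
  [ Q   A^T ] [ x     ]   [-c ]
  [ A    0  ] [ lambda ] = [ b ]

Solving the linear system:
  x*      = (-1, 0.4545)
  lambda* = (3.0909)
  f(x*)   = -1.1364

x* = (-1, 0.4545), lambda* = (3.0909)


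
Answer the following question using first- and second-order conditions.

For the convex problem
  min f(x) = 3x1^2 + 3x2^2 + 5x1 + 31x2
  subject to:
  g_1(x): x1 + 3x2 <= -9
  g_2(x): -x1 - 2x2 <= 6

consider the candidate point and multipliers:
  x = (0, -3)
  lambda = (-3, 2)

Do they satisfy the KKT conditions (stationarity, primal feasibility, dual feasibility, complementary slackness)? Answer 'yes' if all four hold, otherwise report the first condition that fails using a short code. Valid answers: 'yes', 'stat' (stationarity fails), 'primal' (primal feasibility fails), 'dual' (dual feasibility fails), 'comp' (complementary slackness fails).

Gradient of f: grad f(x) = Q x + c = (5, 13)
Constraint values g_i(x) = a_i^T x - b_i:
  g_1((0, -3)) = 0
  g_2((0, -3)) = 0
Stationarity residual: grad f(x) + sum_i lambda_i a_i = (0, 0)
  -> stationarity OK
Primal feasibility (all g_i <= 0): OK
Dual feasibility (all lambda_i >= 0): FAILS
Complementary slackness (lambda_i * g_i(x) = 0 for all i): OK

Verdict: the first failing condition is dual_feasibility -> dual.

dual


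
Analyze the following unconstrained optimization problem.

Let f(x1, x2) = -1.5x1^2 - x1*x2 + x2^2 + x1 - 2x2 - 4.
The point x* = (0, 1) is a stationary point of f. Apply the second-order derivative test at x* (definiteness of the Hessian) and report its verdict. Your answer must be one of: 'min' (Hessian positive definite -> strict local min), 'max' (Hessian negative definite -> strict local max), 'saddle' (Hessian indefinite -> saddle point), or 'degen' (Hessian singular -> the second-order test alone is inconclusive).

Compute the Hessian H = grad^2 f:
  H = [[-3, -1], [-1, 2]]
Verify stationarity: grad f(x*) = H x* + g = (0, 0).
Eigenvalues of H: -3.1926, 2.1926.
Eigenvalues have mixed signs, so H is indefinite -> x* is a saddle point.

saddle


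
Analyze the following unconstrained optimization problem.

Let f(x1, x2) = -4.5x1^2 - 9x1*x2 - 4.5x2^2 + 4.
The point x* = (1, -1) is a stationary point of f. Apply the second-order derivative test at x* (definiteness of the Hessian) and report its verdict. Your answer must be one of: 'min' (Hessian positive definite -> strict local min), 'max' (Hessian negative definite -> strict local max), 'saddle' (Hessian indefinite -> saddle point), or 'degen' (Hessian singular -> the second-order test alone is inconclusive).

Compute the Hessian H = grad^2 f:
  H = [[-9, -9], [-9, -9]]
Verify stationarity: grad f(x*) = H x* + g = (0, 0).
Eigenvalues of H: -18, 0.
H has a zero eigenvalue (singular; negative semidefinite but not definite), so H is neither positive definite, negative definite, nor indefinite. The second-order test alone is inconclusive -> degen.
(Indeed, f is constant along the null direction of H through x*, so x* is not a strict local extremum.)

degen


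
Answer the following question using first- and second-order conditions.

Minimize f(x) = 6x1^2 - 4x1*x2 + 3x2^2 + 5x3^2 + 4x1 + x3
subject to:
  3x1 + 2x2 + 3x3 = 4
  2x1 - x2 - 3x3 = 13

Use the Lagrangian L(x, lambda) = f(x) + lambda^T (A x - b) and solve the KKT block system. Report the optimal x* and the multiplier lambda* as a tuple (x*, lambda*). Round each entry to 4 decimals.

Form the Lagrangian:
  L(x, lambda) = (1/2) x^T Q x + c^T x + lambda^T (A x - b)
Stationarity (grad_x L = 0): Q x + c + A^T lambda = 0.
Primal feasibility: A x = b.

This gives the KKT block system:
  [ Q   A^T ] [ x     ]   [-c ]
  [ A    0  ] [ lambda ] = [ b ]

Solving the linear system:
  x*      = (3.1391, 1.3046, -2.6755)
  lambda* = (-3.8562, -12.4411)
  f(x*)   = 93.5197

x* = (3.1391, 1.3046, -2.6755), lambda* = (-3.8562, -12.4411)


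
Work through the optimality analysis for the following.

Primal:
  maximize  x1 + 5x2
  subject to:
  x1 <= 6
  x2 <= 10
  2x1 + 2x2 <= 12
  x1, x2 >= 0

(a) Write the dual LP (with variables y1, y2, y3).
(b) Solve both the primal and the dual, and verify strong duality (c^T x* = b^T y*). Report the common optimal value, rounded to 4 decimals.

The standard primal-dual pair for 'max c^T x s.t. A x <= b, x >= 0' is:
  Dual:  min b^T y  s.t.  A^T y >= c,  y >= 0.

So the dual LP is:
  minimize  6y1 + 10y2 + 12y3
  subject to:
    y1 + 2y3 >= 1
    y2 + 2y3 >= 5
    y1, y2, y3 >= 0

Solving the primal: x* = (0, 6).
  primal value c^T x* = 30.
Solving the dual: y* = (0, 0, 2.5).
  dual value b^T y* = 30.
Strong duality: c^T x* = b^T y*. Confirmed.

30


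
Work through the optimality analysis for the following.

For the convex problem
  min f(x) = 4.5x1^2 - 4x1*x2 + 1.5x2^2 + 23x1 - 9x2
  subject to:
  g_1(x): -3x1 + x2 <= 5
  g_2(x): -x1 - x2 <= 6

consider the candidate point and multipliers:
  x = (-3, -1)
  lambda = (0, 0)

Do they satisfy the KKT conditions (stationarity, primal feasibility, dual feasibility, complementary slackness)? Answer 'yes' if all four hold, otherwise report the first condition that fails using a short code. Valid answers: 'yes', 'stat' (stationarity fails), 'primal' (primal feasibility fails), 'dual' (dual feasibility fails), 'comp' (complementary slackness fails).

Gradient of f: grad f(x) = Q x + c = (0, 0)
Constraint values g_i(x) = a_i^T x - b_i:
  g_1((-3, -1)) = 3
  g_2((-3, -1)) = -2
Stationarity residual: grad f(x) + sum_i lambda_i a_i = (0, 0)
  -> stationarity OK
Primal feasibility (all g_i <= 0): FAILS
Dual feasibility (all lambda_i >= 0): OK
Complementary slackness (lambda_i * g_i(x) = 0 for all i): OK

Verdict: the first failing condition is primal_feasibility -> primal.

primal


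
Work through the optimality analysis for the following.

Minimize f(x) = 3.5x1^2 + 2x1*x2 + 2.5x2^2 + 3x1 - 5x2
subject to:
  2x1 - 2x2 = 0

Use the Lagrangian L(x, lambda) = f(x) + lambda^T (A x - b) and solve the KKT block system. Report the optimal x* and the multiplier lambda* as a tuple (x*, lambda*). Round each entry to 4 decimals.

Form the Lagrangian:
  L(x, lambda) = (1/2) x^T Q x + c^T x + lambda^T (A x - b)
Stationarity (grad_x L = 0): Q x + c + A^T lambda = 0.
Primal feasibility: A x = b.

This gives the KKT block system:
  [ Q   A^T ] [ x     ]   [-c ]
  [ A    0  ] [ lambda ] = [ b ]

Solving the linear system:
  x*      = (0.125, 0.125)
  lambda* = (-2.0625)
  f(x*)   = -0.125

x* = (0.125, 0.125), lambda* = (-2.0625)


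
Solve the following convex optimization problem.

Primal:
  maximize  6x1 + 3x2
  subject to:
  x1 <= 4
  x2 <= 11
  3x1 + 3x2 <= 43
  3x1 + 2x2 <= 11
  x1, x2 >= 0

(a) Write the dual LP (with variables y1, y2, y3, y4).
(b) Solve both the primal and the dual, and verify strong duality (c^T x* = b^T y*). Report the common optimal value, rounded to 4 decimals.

The standard primal-dual pair for 'max c^T x s.t. A x <= b, x >= 0' is:
  Dual:  min b^T y  s.t.  A^T y >= c,  y >= 0.

So the dual LP is:
  minimize  4y1 + 11y2 + 43y3 + 11y4
  subject to:
    y1 + 3y3 + 3y4 >= 6
    y2 + 3y3 + 2y4 >= 3
    y1, y2, y3, y4 >= 0

Solving the primal: x* = (3.6667, 0).
  primal value c^T x* = 22.
Solving the dual: y* = (0, 0, 0, 2).
  dual value b^T y* = 22.
Strong duality: c^T x* = b^T y*. Confirmed.

22


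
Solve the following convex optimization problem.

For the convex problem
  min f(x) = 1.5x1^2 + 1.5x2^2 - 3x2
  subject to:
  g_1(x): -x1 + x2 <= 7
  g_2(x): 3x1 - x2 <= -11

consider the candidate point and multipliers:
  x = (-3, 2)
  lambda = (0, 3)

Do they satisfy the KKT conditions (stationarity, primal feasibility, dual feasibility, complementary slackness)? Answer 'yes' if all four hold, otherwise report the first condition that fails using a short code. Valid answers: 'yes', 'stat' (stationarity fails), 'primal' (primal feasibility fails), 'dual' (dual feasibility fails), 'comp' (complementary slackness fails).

Gradient of f: grad f(x) = Q x + c = (-9, 3)
Constraint values g_i(x) = a_i^T x - b_i:
  g_1((-3, 2)) = -2
  g_2((-3, 2)) = 0
Stationarity residual: grad f(x) + sum_i lambda_i a_i = (0, 0)
  -> stationarity OK
Primal feasibility (all g_i <= 0): OK
Dual feasibility (all lambda_i >= 0): OK
Complementary slackness (lambda_i * g_i(x) = 0 for all i): OK

Verdict: yes, KKT holds.

yes


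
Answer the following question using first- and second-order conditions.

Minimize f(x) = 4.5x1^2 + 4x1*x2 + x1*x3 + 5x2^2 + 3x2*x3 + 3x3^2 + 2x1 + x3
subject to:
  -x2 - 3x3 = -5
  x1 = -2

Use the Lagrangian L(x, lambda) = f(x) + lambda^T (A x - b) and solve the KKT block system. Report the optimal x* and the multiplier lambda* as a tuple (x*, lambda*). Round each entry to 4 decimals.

Form the Lagrangian:
  L(x, lambda) = (1/2) x^T Q x + c^T x + lambda^T (A x - b)
Stationarity (grad_x L = 0): Q x + c + A^T lambda = 0.
Primal feasibility: A x = b.

This gives the KKT block system:
  [ Q   A^T ] [ x     ]   [-c ]
  [ A    0  ] [ lambda ] = [ b ]

Solving the linear system:
  x*      = (-2, 0.6923, 1.4359)
  lambda* = (3.2308, 11.7949)
  f(x*)   = 18.5897

x* = (-2, 0.6923, 1.4359), lambda* = (3.2308, 11.7949)


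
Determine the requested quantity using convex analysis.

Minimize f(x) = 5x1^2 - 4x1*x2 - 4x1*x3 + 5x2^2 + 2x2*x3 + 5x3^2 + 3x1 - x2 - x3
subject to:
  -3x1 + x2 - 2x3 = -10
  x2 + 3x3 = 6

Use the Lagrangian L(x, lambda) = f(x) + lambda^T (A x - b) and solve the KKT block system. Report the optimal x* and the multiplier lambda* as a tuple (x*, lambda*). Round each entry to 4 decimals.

Form the Lagrangian:
  L(x, lambda) = (1/2) x^T Q x + c^T x + lambda^T (A x - b)
Stationarity (grad_x L = 0): Q x + c + A^T lambda = 0.
Primal feasibility: A x = b.

This gives the KKT block system:
  [ Q   A^T ] [ x     ]   [-c ]
  [ A    0  ] [ lambda ] = [ b ]

Solving the linear system:
  x*      = (2.0187, 0.0337, 1.9888)
  lambda* = (5.0324, -0.2718)
  f(x*)   = 27.9944

x* = (2.0187, 0.0337, 1.9888), lambda* = (5.0324, -0.2718)


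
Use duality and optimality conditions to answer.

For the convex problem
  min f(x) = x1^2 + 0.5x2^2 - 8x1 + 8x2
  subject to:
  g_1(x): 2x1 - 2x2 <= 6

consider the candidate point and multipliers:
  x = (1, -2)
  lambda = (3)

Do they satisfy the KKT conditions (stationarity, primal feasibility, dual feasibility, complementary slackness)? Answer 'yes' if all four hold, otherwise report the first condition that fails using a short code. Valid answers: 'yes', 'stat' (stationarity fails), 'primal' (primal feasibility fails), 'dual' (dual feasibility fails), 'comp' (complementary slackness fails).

Gradient of f: grad f(x) = Q x + c = (-6, 6)
Constraint values g_i(x) = a_i^T x - b_i:
  g_1((1, -2)) = 0
Stationarity residual: grad f(x) + sum_i lambda_i a_i = (0, 0)
  -> stationarity OK
Primal feasibility (all g_i <= 0): OK
Dual feasibility (all lambda_i >= 0): OK
Complementary slackness (lambda_i * g_i(x) = 0 for all i): OK

Verdict: yes, KKT holds.

yes
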